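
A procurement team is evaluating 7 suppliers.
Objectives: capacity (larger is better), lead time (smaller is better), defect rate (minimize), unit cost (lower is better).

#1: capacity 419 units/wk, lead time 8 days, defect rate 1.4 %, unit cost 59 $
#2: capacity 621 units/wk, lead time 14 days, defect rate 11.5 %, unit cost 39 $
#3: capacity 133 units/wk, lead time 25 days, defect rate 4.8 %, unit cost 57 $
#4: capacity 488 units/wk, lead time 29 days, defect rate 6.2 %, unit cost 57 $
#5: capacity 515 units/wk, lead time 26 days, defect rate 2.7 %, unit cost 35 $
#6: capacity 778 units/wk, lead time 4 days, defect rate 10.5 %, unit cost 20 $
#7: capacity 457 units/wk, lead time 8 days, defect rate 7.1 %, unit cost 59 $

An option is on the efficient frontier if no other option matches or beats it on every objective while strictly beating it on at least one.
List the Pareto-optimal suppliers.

#1, #3, #5, #6, #7

#1: not dominated (best defect rate).
#2: dominated by #6 (capacity 778≥621, lead time 4≤14, defect rate 10.5≤11.5, unit cost 20≤39).
#3: not dominated.
#4: dominated by #5 (capacity 515≥488, lead time 26≤29, defect rate 2.7≤6.2, unit cost 35≤57).
#5: not dominated.
#6: not dominated (best capacity).
#7: not dominated.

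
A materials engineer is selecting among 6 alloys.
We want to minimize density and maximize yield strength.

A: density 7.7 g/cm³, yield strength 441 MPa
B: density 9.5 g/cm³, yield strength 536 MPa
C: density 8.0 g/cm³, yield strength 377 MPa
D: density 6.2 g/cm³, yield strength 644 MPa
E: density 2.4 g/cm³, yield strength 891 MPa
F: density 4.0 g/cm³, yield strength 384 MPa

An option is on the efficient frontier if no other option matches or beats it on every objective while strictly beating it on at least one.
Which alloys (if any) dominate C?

A: density 7.7≤8.0, yield strength 441≥377 — dominates C.
D: density 6.2≤8.0, yield strength 644≥377 — dominates C.
E: density 2.4≤8.0, yield strength 891≥377 — dominates C.
F: density 4.0≤8.0, yield strength 384≥377 — dominates C.
Others (B) are each worse than C on at least one objective.

A, D, E, F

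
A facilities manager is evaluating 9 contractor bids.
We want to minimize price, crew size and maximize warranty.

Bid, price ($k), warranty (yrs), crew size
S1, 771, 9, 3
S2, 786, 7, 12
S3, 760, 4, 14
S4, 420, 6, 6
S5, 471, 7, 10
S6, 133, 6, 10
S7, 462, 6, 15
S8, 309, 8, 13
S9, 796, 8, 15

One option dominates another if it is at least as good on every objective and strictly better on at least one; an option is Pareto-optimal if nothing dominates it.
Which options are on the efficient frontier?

S1: not dominated (best warranty).
S2: dominated by S1 (price 771≤786, warranty 9≥7, crew size 3≤12).
S3: dominated by S4 (price 420≤760, warranty 6≥4, crew size 6≤14).
S4: not dominated.
S5: not dominated.
S6: not dominated (best price).
S7: dominated by S4 (price 420≤462, warranty 6≥6, crew size 6≤15).
S8: not dominated.
S9: dominated by S1 (price 771≤796, warranty 9≥8, crew size 3≤15).

S1, S4, S5, S6, S8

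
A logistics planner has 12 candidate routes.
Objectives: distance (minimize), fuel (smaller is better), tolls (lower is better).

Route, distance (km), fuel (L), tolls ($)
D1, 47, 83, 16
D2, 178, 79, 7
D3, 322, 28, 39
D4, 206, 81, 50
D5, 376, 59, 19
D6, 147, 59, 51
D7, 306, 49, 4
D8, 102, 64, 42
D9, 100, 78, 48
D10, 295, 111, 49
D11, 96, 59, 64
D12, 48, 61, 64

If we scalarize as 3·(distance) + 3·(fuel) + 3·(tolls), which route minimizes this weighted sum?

D1: 3·47 + 3·83 + 3·16 = 438
D2: 3·178 + 3·79 + 3·7 = 792
D3: 3·322 + 3·28 + 3·39 = 1167
D4: 3·206 + 3·81 + 3·50 = 1011
D5: 3·376 + 3·59 + 3·19 = 1362
D6: 3·147 + 3·59 + 3·51 = 771
D7: 3·306 + 3·49 + 3·4 = 1077
D8: 3·102 + 3·64 + 3·42 = 624
D9: 3·100 + 3·78 + 3·48 = 678
D10: 3·295 + 3·111 + 3·49 = 1365
D11: 3·96 + 3·59 + 3·64 = 657
D12: 3·48 + 3·61 + 3·64 = 519
Lowest: D1 at 438.

D1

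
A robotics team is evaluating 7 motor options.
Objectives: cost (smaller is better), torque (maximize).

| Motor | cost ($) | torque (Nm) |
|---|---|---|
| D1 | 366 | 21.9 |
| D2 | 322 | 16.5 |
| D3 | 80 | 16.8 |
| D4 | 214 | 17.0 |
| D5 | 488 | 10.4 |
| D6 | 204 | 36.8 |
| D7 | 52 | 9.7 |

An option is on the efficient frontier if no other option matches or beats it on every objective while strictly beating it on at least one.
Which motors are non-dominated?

D3, D6, D7

D1: dominated by D6 (cost 204≤366, torque 36.8≥21.9).
D2: dominated by D3 (cost 80≤322, torque 16.8≥16.5).
D3: not dominated.
D4: dominated by D6 (cost 204≤214, torque 36.8≥17.0).
D5: dominated by D1 (cost 366≤488, torque 21.9≥10.4).
D6: not dominated (best torque).
D7: not dominated (best cost).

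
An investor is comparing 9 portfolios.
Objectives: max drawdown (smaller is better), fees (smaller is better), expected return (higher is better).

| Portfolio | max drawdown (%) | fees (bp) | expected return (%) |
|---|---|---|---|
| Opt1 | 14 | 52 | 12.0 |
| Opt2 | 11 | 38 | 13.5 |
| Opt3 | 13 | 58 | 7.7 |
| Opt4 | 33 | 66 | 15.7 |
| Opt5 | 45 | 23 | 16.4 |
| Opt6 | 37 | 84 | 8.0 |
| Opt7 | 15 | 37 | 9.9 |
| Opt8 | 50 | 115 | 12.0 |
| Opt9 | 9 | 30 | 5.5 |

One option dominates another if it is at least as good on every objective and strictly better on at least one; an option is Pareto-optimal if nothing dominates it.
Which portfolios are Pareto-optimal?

Opt1: dominated by Opt2 (max drawdown 11≤14, fees 38≤52, expected return 13.5≥12.0).
Opt2: not dominated.
Opt3: dominated by Opt2 (max drawdown 11≤13, fees 38≤58, expected return 13.5≥7.7).
Opt4: not dominated.
Opt5: not dominated (best fees).
Opt6: dominated by Opt1 (max drawdown 14≤37, fees 52≤84, expected return 12.0≥8.0).
Opt7: not dominated.
Opt8: dominated by Opt1 (max drawdown 14≤50, fees 52≤115, expected return 12.0≥12.0).
Opt9: not dominated (best max drawdown).

Opt2, Opt4, Opt5, Opt7, Opt9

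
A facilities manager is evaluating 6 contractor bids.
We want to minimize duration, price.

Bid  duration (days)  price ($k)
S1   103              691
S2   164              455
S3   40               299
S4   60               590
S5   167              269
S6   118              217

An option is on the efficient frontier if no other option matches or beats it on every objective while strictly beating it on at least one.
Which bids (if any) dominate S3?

none

S1: worse on duration (103 vs 40).
S2: worse on duration (164 vs 40).
S4: worse on duration (60 vs 40).
S5: worse on duration (167 vs 40).
S6: worse on duration (118 vs 40).
No option dominates S3.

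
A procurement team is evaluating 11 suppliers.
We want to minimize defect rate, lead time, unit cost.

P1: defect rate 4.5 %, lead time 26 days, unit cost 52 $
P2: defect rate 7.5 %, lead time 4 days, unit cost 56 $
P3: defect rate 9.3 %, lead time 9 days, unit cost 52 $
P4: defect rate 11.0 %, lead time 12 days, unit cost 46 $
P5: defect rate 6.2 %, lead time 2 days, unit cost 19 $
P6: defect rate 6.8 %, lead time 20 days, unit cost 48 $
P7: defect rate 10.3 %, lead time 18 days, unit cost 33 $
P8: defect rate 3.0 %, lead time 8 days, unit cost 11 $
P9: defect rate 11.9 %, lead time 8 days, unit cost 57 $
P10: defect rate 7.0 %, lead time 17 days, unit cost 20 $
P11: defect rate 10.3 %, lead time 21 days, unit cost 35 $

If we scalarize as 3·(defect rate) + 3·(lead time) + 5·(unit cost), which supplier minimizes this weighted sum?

P1: 3·4.5 + 3·26 + 5·52 = 351.5
P2: 3·7.5 + 3·4 + 5·56 = 314.5
P3: 3·9.3 + 3·9 + 5·52 = 314.9
P4: 3·11.0 + 3·12 + 5·46 = 299.0
P5: 3·6.2 + 3·2 + 5·19 = 119.6
P6: 3·6.8 + 3·20 + 5·48 = 320.4
P7: 3·10.3 + 3·18 + 5·33 = 249.9
P8: 3·3.0 + 3·8 + 5·11 = 88.0
P9: 3·11.9 + 3·8 + 5·57 = 344.7
P10: 3·7.0 + 3·17 + 5·20 = 172.0
P11: 3·10.3 + 3·21 + 5·35 = 268.9
Lowest: P8 at 88.0.

P8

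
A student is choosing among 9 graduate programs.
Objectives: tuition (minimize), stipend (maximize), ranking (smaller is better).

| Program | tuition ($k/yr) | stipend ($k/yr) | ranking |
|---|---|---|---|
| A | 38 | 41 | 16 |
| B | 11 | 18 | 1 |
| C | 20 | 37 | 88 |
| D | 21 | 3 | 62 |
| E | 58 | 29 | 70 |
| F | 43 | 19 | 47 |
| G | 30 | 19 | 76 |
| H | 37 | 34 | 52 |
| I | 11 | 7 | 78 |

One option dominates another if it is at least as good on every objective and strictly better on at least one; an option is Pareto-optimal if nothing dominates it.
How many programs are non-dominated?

A: not dominated (best stipend).
B: not dominated (best ranking).
C: not dominated.
D: dominated by B (tuition 11≤21, stipend 18≥3, ranking 1≤62).
E: dominated by A (tuition 38≤58, stipend 41≥29, ranking 16≤70).
F: dominated by A (tuition 38≤43, stipend 41≥19, ranking 16≤47).
G: not dominated.
H: not dominated.
I: dominated by B (tuition 11≤11, stipend 18≥7, ranking 1≤78).
Pareto-optimal: A, B, C, G, H → 5.

5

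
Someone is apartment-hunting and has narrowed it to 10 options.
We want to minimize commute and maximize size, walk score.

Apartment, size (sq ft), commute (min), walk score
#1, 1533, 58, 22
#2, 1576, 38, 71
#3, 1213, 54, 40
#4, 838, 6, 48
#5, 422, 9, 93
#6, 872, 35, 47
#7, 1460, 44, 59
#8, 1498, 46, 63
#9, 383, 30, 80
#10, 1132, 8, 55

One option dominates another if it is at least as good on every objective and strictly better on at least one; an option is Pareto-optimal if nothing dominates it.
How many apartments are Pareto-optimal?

#1: dominated by #2 (size 1576≥1533, commute 38≤58, walk score 71≥22).
#2: not dominated (best size).
#3: dominated by #2 (size 1576≥1213, commute 38≤54, walk score 71≥40).
#4: not dominated (best commute).
#5: not dominated (best walk score).
#6: dominated by #10 (size 1132≥872, commute 8≤35, walk score 55≥47).
#7: dominated by #2 (size 1576≥1460, commute 38≤44, walk score 71≥59).
#8: dominated by #2 (size 1576≥1498, commute 38≤46, walk score 71≥63).
#9: dominated by #5 (size 422≥383, commute 9≤30, walk score 93≥80).
#10: not dominated.
Pareto-optimal: #2, #4, #5, #10 → 4.

4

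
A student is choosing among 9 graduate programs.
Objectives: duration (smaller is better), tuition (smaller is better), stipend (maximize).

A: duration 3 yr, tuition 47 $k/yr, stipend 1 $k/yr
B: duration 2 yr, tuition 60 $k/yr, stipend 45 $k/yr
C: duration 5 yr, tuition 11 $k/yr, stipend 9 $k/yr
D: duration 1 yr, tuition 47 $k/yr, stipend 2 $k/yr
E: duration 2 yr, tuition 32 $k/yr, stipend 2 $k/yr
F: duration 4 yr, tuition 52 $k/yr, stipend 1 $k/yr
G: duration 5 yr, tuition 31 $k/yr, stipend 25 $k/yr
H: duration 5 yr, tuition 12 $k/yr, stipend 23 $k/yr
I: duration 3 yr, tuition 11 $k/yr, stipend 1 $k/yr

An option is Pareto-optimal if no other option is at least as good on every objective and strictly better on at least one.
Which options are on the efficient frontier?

B, C, D, E, G, H, I

A: dominated by D (duration 1≤3, tuition 47≤47, stipend 2≥1).
B: not dominated (best stipend).
C: not dominated.
D: not dominated (best duration).
E: not dominated.
F: dominated by A (duration 3≤4, tuition 47≤52, stipend 1≥1).
G: not dominated.
H: not dominated.
I: not dominated.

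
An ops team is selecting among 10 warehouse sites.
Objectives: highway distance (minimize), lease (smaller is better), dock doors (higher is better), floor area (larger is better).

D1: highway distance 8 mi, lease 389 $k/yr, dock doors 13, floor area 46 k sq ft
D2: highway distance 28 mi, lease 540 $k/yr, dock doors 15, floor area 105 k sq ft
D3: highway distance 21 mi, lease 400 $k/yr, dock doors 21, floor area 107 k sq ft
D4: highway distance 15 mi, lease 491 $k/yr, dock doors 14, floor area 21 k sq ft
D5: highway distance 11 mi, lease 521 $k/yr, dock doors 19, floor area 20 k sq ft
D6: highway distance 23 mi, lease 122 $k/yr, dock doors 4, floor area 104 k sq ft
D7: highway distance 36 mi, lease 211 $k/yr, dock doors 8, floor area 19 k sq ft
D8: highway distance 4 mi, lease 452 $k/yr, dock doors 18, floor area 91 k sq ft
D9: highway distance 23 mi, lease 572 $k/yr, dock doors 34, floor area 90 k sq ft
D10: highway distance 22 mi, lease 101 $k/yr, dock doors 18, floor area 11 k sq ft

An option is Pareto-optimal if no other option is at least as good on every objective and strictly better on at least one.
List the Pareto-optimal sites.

D1, D3, D5, D6, D7, D8, D9, D10

D1: not dominated.
D2: dominated by D3 (highway distance 21≤28, lease 400≤540, dock doors 21≥15, floor area 107≥105).
D3: not dominated (best floor area).
D4: dominated by D8 (highway distance 4≤15, lease 452≤491, dock doors 18≥14, floor area 91≥21).
D5: not dominated.
D6: not dominated.
D7: not dominated.
D8: not dominated (best highway distance).
D9: not dominated (best dock doors).
D10: not dominated (best lease).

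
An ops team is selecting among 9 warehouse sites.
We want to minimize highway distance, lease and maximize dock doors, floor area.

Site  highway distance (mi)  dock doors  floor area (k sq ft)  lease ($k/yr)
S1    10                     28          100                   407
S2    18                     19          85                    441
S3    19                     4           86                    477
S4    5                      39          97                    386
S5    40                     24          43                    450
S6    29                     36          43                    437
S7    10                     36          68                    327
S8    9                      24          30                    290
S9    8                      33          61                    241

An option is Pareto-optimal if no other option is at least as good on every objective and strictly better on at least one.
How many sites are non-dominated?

4

S1: not dominated (best floor area).
S2: dominated by S1 (highway distance 10≤18, dock doors 28≥19, floor area 100≥85, lease 407≤441).
S3: dominated by S1 (highway distance 10≤19, dock doors 28≥4, floor area 100≥86, lease 407≤477).
S4: not dominated (best highway distance).
S5: dominated by S1 (highway distance 10≤40, dock doors 28≥24, floor area 100≥43, lease 407≤450).
S6: dominated by S4 (highway distance 5≤29, dock doors 39≥36, floor area 97≥43, lease 386≤437).
S7: not dominated.
S8: dominated by S9 (highway distance 8≤9, dock doors 33≥24, floor area 61≥30, lease 241≤290).
S9: not dominated (best lease).
Pareto-optimal: S1, S4, S7, S9 → 4.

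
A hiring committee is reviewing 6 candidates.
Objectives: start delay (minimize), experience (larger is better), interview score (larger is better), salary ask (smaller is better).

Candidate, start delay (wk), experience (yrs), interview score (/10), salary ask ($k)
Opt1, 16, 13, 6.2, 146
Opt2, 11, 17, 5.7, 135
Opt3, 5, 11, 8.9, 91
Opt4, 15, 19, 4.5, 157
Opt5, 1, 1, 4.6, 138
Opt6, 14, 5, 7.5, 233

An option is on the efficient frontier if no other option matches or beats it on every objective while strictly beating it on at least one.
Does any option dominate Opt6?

Yes

Opt3 vs Opt6: start delay 5≤14, experience 11≥5, interview score 8.9≥7.5, salary ask 91≤233 — Opt3 is at least as good on every objective and strictly better on at least one, so Opt3 dominates Opt6.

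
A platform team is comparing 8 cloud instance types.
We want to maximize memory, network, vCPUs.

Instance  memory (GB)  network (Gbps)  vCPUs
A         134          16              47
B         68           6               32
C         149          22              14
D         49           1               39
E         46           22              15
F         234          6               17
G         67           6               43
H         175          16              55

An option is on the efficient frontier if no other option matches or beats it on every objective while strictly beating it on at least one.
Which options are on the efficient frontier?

A: dominated by H (memory 175≥134, network 16≥16, vCPUs 55≥47).
B: dominated by A (memory 134≥68, network 16≥6, vCPUs 47≥32).
C: not dominated.
D: dominated by A (memory 134≥49, network 16≥1, vCPUs 47≥39).
E: not dominated.
F: not dominated (best memory).
G: dominated by A (memory 134≥67, network 16≥6, vCPUs 47≥43).
H: not dominated (best vCPUs).

C, E, F, H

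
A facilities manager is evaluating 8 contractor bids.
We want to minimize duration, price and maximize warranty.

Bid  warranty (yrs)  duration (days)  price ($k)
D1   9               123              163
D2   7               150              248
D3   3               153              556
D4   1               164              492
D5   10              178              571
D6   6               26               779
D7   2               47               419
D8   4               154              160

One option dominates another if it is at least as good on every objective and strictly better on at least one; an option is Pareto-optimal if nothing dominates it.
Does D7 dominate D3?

No

D7 vs D3: D7 is worse on warranty (2 vs 3), so it does not dominate D3.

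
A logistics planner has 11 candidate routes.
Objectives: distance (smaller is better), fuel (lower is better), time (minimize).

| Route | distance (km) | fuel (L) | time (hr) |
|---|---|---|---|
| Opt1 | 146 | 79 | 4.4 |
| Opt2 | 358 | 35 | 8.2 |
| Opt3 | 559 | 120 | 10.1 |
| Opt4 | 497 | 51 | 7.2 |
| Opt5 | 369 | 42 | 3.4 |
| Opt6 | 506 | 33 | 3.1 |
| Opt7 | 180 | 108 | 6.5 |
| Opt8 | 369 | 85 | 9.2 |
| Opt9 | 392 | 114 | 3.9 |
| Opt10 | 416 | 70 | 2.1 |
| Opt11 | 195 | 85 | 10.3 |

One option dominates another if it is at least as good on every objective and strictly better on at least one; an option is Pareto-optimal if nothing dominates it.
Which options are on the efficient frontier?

Opt1: not dominated (best distance).
Opt2: not dominated.
Opt3: dominated by Opt1 (distance 146≤559, fuel 79≤120, time 4.4≤10.1).
Opt4: dominated by Opt5 (distance 369≤497, fuel 42≤51, time 3.4≤7.2).
Opt5: not dominated.
Opt6: not dominated (best fuel).
Opt7: dominated by Opt1 (distance 146≤180, fuel 79≤108, time 4.4≤6.5).
Opt8: dominated by Opt1 (distance 146≤369, fuel 79≤85, time 4.4≤9.2).
Opt9: dominated by Opt5 (distance 369≤392, fuel 42≤114, time 3.4≤3.9).
Opt10: not dominated (best time).
Opt11: dominated by Opt1 (distance 146≤195, fuel 79≤85, time 4.4≤10.3).

Opt1, Opt2, Opt5, Opt6, Opt10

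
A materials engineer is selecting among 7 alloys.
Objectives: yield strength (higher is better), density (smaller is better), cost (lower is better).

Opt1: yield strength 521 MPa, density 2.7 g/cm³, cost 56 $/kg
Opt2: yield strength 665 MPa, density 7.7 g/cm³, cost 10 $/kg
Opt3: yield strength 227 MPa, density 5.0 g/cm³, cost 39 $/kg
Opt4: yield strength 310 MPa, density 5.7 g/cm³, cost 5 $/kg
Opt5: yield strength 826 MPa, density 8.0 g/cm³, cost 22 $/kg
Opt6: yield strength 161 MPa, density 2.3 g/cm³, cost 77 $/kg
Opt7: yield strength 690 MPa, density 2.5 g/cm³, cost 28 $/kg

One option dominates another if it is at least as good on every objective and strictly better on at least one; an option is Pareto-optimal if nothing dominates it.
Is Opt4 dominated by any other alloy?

No

Opt1: worse on cost (56 vs 5).
Opt2: worse on density (7.7 vs 5.7).
Opt3: worse on yield strength (227 vs 310).
Opt5: worse on density (8.0 vs 5.7).
Opt6: worse on yield strength (161 vs 310).
Opt7: worse on cost (28 vs 5).
No option is at least as good as Opt4 on every objective and strictly better on one.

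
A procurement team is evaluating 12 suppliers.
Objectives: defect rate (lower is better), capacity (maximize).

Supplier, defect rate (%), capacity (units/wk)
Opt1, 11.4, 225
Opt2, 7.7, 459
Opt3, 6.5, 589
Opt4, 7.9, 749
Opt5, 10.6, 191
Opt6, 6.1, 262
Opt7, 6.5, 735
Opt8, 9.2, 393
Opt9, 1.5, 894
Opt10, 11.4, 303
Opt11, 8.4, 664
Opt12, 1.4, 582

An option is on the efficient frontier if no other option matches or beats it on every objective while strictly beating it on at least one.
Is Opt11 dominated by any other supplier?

Opt4 vs Opt11: defect rate 7.9≤8.4, capacity 749≥664 — Opt4 is at least as good on every objective and strictly better on at least one, so Opt4 dominates Opt11.

Yes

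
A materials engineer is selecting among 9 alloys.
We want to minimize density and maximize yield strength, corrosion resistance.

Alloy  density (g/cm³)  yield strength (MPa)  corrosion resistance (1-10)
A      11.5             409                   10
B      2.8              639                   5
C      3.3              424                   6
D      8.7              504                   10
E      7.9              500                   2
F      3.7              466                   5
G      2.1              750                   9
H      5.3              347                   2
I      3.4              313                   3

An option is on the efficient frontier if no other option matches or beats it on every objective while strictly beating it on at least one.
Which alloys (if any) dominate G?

A: worse on density (11.5 vs 2.1).
B: worse on density (2.8 vs 2.1).
C: worse on density (3.3 vs 2.1).
D: worse on density (8.7 vs 2.1).
E: worse on density (7.9 vs 2.1).
F: worse on density (3.7 vs 2.1).
H: worse on density (5.3 vs 2.1).
I: worse on density (3.4 vs 2.1).
No option dominates G.

none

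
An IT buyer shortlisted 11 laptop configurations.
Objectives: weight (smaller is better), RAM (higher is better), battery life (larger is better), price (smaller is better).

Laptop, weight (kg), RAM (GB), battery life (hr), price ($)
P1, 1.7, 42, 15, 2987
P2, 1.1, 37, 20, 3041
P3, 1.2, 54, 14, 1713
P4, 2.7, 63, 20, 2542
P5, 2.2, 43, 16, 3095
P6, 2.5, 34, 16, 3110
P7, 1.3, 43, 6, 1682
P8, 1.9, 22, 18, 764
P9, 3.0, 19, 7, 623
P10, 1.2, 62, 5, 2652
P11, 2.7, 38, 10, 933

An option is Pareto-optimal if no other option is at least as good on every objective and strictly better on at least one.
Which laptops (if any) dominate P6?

P2: weight 1.1≤2.5, RAM 37≥34, battery life 20≥16, price 3041≤3110 — dominates P6.
P5: weight 2.2≤2.5, RAM 43≥34, battery life 16≥16, price 3095≤3110 — dominates P6.
Others (P1, P3, P4, P7, P8, P9, P10, P11) are each worse than P6 on at least one objective.

P2, P5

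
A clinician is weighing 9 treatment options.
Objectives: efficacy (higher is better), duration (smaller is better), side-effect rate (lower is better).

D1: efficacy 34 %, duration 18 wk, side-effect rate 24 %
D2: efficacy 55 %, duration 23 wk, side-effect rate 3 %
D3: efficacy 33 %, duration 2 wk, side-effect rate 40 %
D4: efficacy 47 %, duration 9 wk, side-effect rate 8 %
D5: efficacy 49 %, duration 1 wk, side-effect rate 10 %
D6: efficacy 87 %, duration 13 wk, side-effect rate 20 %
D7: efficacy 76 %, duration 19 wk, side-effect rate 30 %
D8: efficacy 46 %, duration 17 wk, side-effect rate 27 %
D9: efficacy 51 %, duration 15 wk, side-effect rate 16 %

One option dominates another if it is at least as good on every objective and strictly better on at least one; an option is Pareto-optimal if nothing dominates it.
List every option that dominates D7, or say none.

D6

D6: efficacy 87≥76, duration 13≤19, side-effect rate 20≤30 — dominates D7.
Others (D1, D2, D3, D4, D5, D8, D9) are each worse than D7 on at least one objective.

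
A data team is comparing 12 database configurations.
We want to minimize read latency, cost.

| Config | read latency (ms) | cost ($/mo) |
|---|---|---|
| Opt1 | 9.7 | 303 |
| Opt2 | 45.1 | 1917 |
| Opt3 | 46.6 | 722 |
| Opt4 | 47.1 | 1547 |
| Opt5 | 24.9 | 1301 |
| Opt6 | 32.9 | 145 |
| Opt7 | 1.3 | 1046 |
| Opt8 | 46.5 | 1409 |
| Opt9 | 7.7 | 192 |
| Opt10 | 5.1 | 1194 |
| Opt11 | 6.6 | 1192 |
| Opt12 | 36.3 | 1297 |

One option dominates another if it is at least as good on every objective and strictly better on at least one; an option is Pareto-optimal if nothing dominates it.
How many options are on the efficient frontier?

Opt1: dominated by Opt9 (read latency 7.7≤9.7, cost 192≤303).
Opt2: dominated by Opt1 (read latency 9.7≤45.1, cost 303≤1917).
Opt3: dominated by Opt1 (read latency 9.7≤46.6, cost 303≤722).
Opt4: dominated by Opt1 (read latency 9.7≤47.1, cost 303≤1547).
Opt5: dominated by Opt1 (read latency 9.7≤24.9, cost 303≤1301).
Opt6: not dominated (best cost).
Opt7: not dominated (best read latency).
Opt8: dominated by Opt1 (read latency 9.7≤46.5, cost 303≤1409).
Opt9: not dominated.
Opt10: dominated by Opt7 (read latency 1.3≤5.1, cost 1046≤1194).
Opt11: dominated by Opt7 (read latency 1.3≤6.6, cost 1046≤1192).
Opt12: dominated by Opt1 (read latency 9.7≤36.3, cost 303≤1297).
Pareto-optimal: Opt6, Opt7, Opt9 → 3.

3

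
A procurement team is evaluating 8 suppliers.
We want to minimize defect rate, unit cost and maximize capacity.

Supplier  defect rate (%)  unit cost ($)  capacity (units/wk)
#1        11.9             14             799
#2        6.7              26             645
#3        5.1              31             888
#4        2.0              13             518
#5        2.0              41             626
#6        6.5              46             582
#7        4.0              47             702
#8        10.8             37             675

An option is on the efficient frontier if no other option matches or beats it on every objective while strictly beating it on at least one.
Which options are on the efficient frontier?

#1: not dominated.
#2: not dominated.
#3: not dominated (best capacity).
#4: not dominated (best unit cost).
#5: not dominated.
#6: dominated by #3 (defect rate 5.1≤6.5, unit cost 31≤46, capacity 888≥582).
#7: not dominated.
#8: dominated by #3 (defect rate 5.1≤10.8, unit cost 31≤37, capacity 888≥675).

#1, #2, #3, #4, #5, #7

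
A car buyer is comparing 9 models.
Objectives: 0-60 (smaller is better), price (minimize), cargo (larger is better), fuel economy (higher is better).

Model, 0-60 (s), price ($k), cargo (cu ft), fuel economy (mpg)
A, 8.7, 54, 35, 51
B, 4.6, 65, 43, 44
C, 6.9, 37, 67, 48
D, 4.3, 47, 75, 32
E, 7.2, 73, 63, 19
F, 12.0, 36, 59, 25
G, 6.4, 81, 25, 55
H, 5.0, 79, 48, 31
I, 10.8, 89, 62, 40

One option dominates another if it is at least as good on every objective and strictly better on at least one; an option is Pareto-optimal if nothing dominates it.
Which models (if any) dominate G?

A: worse on 0-60 (8.7 vs 6.4).
B: worse on fuel economy (44 vs 55).
C: worse on 0-60 (6.9 vs 6.4).
D: worse on fuel economy (32 vs 55).
E: worse on 0-60 (7.2 vs 6.4).
F: worse on 0-60 (12.0 vs 6.4).
H: worse on fuel economy (31 vs 55).
I: worse on 0-60 (10.8 vs 6.4).
No option dominates G.

none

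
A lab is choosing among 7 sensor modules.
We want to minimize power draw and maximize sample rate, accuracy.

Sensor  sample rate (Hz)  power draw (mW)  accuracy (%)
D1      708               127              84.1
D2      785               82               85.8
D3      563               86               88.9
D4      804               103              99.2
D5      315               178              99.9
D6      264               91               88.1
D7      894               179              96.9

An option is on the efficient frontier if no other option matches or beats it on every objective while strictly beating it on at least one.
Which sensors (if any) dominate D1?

D2: sample rate 785≥708, power draw 82≤127, accuracy 85.8≥84.1 — dominates D1.
D4: sample rate 804≥708, power draw 103≤127, accuracy 99.2≥84.1 — dominates D1.
Others (D3, D5, D6, D7) are each worse than D1 on at least one objective.

D2, D4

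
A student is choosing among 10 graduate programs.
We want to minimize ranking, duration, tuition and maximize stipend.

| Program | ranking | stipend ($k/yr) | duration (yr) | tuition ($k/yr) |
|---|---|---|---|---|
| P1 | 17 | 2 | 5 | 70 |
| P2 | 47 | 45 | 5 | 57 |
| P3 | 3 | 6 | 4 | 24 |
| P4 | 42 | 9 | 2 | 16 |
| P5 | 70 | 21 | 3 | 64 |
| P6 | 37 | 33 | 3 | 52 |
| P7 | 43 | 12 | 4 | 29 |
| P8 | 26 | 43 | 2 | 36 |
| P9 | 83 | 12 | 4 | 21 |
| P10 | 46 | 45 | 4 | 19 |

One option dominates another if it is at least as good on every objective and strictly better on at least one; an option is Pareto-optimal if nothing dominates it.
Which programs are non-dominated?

P1: dominated by P3 (ranking 3≤17, stipend 6≥2, duration 4≤5, tuition 24≤70).
P2: dominated by P10 (ranking 46≤47, stipend 45≥45, duration 4≤5, tuition 19≤57).
P3: not dominated (best ranking).
P4: not dominated (best tuition).
P5: dominated by P6 (ranking 37≤70, stipend 33≥21, duration 3≤3, tuition 52≤64).
P6: dominated by P8 (ranking 26≤37, stipend 43≥33, duration 2≤3, tuition 36≤52).
P7: not dominated.
P8: not dominated.
P9: dominated by P10 (ranking 46≤83, stipend 45≥12, duration 4≤4, tuition 19≤21).
P10: not dominated.

P3, P4, P7, P8, P10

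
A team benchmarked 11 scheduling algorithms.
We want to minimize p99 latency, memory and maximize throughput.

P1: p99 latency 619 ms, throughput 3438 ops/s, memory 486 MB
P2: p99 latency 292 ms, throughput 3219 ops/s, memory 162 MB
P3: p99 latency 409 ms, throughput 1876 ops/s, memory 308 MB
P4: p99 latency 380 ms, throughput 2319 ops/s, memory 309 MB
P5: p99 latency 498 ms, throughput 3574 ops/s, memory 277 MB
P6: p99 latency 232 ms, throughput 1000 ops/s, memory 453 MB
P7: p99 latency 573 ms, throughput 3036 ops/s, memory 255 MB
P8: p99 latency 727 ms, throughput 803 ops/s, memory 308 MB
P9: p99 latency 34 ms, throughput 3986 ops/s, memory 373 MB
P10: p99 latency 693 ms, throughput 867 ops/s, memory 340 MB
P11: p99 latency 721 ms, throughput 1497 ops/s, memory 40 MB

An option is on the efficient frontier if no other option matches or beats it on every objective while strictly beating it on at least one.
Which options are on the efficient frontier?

P1: dominated by P5 (p99 latency 498≤619, throughput 3574≥3438, memory 277≤486).
P2: not dominated.
P3: dominated by P2 (p99 latency 292≤409, throughput 3219≥1876, memory 162≤308).
P4: dominated by P2 (p99 latency 292≤380, throughput 3219≥2319, memory 162≤309).
P5: not dominated.
P6: dominated by P9 (p99 latency 34≤232, throughput 3986≥1000, memory 373≤453).
P7: dominated by P2 (p99 latency 292≤573, throughput 3219≥3036, memory 162≤255).
P8: dominated by P2 (p99 latency 292≤727, throughput 3219≥803, memory 162≤308).
P9: not dominated (best p99 latency).
P10: dominated by P2 (p99 latency 292≤693, throughput 3219≥867, memory 162≤340).
P11: not dominated (best memory).

P2, P5, P9, P11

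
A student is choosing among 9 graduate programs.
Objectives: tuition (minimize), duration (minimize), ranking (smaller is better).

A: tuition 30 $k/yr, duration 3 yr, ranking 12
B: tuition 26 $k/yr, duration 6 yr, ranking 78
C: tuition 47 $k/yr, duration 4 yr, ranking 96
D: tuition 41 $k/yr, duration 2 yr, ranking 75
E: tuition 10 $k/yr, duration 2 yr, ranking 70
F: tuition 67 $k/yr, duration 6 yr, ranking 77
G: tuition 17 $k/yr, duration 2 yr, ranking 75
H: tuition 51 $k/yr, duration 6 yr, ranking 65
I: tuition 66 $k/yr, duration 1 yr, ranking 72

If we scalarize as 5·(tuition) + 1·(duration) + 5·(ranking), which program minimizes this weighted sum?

A

A: 5·30 + 1·3 + 5·12 = 213
B: 5·26 + 1·6 + 5·78 = 526
C: 5·47 + 1·4 + 5·96 = 719
D: 5·41 + 1·2 + 5·75 = 582
E: 5·10 + 1·2 + 5·70 = 402
F: 5·67 + 1·6 + 5·77 = 726
G: 5·17 + 1·2 + 5·75 = 462
H: 5·51 + 1·6 + 5·65 = 586
I: 5·66 + 1·1 + 5·72 = 691
Lowest: A at 213.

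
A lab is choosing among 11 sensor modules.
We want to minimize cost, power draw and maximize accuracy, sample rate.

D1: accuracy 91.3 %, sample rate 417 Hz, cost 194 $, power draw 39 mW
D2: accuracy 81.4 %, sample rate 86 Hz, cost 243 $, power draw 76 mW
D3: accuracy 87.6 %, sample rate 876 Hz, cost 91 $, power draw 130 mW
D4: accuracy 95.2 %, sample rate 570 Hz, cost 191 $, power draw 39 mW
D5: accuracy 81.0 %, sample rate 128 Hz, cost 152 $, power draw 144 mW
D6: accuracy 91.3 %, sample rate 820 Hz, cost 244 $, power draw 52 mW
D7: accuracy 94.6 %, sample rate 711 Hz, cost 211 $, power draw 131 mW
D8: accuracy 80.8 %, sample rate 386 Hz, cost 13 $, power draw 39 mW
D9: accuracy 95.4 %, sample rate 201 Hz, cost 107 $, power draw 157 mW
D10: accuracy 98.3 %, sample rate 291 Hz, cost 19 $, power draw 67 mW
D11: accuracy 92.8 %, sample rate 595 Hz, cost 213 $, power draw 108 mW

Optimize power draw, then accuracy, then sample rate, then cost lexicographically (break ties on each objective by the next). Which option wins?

D4

First minimize power draw: best is 39, kept {D1, D4, D8}.
Then maximize accuracy: best is 95.2, kept {D4}.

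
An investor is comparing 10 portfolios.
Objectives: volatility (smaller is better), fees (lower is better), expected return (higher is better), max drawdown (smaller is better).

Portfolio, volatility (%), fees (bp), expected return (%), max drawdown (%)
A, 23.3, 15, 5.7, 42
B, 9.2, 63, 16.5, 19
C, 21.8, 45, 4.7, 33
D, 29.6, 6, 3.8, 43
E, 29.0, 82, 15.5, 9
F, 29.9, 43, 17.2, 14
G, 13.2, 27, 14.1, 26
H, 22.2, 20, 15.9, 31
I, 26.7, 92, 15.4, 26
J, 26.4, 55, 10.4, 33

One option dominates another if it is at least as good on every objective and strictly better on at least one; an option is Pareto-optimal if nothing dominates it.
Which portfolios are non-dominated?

A: not dominated.
B: not dominated (best volatility).
C: dominated by G (volatility 13.2≤21.8, fees 27≤45, expected return 14.1≥4.7, max drawdown 26≤33).
D: not dominated (best fees).
E: not dominated (best max drawdown).
F: not dominated (best expected return).
G: not dominated.
H: not dominated.
I: dominated by B (volatility 9.2≤26.7, fees 63≤92, expected return 16.5≥15.4, max drawdown 19≤26).
J: dominated by G (volatility 13.2≤26.4, fees 27≤55, expected return 14.1≥10.4, max drawdown 26≤33).

A, B, D, E, F, G, H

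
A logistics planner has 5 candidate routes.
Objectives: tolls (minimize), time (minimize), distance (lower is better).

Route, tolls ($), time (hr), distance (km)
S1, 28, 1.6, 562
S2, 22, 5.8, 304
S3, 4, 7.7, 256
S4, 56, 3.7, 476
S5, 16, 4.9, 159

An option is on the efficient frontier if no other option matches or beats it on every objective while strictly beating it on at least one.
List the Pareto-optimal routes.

S1: not dominated (best time).
S2: dominated by S5 (tolls 16≤22, time 4.9≤5.8, distance 159≤304).
S3: not dominated (best tolls).
S4: not dominated.
S5: not dominated (best distance).

S1, S3, S4, S5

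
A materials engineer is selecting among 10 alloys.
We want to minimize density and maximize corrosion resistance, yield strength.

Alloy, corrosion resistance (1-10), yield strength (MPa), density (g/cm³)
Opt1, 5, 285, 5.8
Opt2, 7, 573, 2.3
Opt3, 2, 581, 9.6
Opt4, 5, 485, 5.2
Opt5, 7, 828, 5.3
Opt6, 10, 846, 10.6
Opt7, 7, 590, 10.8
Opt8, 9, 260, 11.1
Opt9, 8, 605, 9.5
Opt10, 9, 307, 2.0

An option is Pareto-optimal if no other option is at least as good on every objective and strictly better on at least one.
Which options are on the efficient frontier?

Opt2, Opt5, Opt6, Opt9, Opt10

Opt1: dominated by Opt2 (corrosion resistance 7≥5, yield strength 573≥285, density 2.3≤5.8).
Opt2: not dominated.
Opt3: dominated by Opt5 (corrosion resistance 7≥2, yield strength 828≥581, density 5.3≤9.6).
Opt4: dominated by Opt2 (corrosion resistance 7≥5, yield strength 573≥485, density 2.3≤5.2).
Opt5: not dominated.
Opt6: not dominated (best corrosion resistance).
Opt7: dominated by Opt5 (corrosion resistance 7≥7, yield strength 828≥590, density 5.3≤10.8).
Opt8: dominated by Opt6 (corrosion resistance 10≥9, yield strength 846≥260, density 10.6≤11.1).
Opt9: not dominated.
Opt10: not dominated (best density).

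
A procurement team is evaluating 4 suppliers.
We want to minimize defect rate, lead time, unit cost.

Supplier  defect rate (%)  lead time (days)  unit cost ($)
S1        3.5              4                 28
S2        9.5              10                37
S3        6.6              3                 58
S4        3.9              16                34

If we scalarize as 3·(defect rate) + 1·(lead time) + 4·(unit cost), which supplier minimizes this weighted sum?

S1: 3·3.5 + 1·4 + 4·28 = 126.5
S2: 3·9.5 + 1·10 + 4·37 = 186.5
S3: 3·6.6 + 1·3 + 4·58 = 254.8
S4: 3·3.9 + 1·16 + 4·34 = 163.7
Lowest: S1 at 126.5.

S1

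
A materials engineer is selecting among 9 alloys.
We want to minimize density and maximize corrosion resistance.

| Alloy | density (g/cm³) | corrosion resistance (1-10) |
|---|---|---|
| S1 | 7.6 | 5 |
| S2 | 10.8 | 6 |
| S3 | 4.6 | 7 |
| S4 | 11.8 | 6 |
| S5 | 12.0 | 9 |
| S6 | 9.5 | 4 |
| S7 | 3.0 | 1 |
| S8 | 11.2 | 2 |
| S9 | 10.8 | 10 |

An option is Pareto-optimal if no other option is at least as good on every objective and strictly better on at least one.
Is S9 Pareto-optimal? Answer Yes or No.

S1: worse on corrosion resistance (5 vs 10).
S2: worse on corrosion resistance (6 vs 10).
S3: worse on corrosion resistance (7 vs 10).
S4: worse on density (11.8 vs 10.8).
S5: worse on density (12.0 vs 10.8).
S6: worse on corrosion resistance (4 vs 10).
S7: worse on corrosion resistance (1 vs 10).
S8: worse on density (11.2 vs 10.8).
No option is at least as good as S9 on every objective and strictly better on one.

Yes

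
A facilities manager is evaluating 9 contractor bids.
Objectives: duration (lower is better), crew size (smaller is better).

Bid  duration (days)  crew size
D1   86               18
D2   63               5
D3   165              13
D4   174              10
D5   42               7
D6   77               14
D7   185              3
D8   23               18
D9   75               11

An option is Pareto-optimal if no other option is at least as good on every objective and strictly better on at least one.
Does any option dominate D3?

D2 vs D3: duration 63≤165, crew size 5≤13 — D2 is at least as good on every objective and strictly better on at least one, so D2 dominates D3.

Yes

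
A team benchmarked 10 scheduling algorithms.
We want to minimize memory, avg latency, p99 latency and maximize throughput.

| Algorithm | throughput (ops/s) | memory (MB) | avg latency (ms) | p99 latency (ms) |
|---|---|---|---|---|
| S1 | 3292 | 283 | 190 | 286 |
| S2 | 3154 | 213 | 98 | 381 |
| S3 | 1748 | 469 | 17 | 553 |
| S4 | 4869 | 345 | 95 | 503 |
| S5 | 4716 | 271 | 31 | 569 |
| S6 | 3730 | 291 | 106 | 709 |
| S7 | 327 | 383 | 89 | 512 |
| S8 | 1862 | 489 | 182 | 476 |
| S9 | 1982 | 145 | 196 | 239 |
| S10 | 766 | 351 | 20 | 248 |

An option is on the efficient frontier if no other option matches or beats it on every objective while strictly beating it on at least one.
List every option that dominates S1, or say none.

S2: worse on throughput (3154 vs 3292).
S3: worse on throughput (1748 vs 3292).
S4: worse on memory (345 vs 283).
S5: worse on p99 latency (569 vs 286).
S6: worse on memory (291 vs 283).
S7: worse on throughput (327 vs 3292).
S8: worse on throughput (1862 vs 3292).
S9: worse on throughput (1982 vs 3292).
S10: worse on throughput (766 vs 3292).
No option dominates S1.

none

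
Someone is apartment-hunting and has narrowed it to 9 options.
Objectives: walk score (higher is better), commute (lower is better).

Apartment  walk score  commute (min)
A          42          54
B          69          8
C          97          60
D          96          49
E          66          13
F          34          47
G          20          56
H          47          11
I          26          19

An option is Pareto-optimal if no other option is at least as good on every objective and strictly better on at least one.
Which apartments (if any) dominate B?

A: worse on walk score (42 vs 69).
C: worse on commute (60 vs 8).
D: worse on commute (49 vs 8).
E: worse on walk score (66 vs 69).
F: worse on walk score (34 vs 69).
G: worse on walk score (20 vs 69).
H: worse on walk score (47 vs 69).
I: worse on walk score (26 vs 69).
No option dominates B.

none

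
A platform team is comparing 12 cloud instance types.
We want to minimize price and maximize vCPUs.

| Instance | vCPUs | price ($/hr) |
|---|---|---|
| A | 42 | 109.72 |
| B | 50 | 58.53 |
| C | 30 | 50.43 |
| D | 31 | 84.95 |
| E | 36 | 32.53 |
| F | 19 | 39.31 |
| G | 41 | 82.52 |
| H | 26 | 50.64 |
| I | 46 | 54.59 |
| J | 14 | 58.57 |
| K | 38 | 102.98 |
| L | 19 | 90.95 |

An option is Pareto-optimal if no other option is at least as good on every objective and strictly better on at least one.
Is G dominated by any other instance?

B vs G: vCPUs 50≥41, price 58.53≤82.52 — B is at least as good on every objective and strictly better on at least one, so B dominates G.

Yes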